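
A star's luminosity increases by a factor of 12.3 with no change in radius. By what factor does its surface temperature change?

factor ≈ 1.87

P ∝ T⁴ ⇒ T ∝ P^(1/4), so T scales by (12.3)^(1/4) = 1.87.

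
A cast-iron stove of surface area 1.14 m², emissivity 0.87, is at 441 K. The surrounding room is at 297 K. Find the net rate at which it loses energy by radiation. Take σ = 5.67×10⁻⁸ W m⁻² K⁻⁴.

Q ≈ 1690 W

Q = εσA(T⁴ − T_s⁴). T⁴ − T_s⁴ = (441)⁴ − (297)⁴ = 3.78×10^10 − 7.78×10^9 = 3.00×10^10 K⁴.
Q = 0.87 × 5.67×10⁻⁸ × 1.14 × 3.00×10^10 = 1690 W.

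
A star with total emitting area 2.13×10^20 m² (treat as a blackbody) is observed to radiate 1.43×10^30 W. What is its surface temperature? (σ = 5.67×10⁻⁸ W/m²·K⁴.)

T ≈ 18500 K

From P = σAT⁴, T = (P / σA)^(1/4) = (1.43×10^30 / (5.67×10⁻⁸ × 2.13×10^20))^(1/4).
T = (1.18×10^17)^(1/4) = 18500 K.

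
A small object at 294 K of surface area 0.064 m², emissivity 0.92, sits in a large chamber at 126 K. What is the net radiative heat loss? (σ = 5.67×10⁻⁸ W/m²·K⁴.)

Q = εσA(T⁴ − T_s⁴). T⁴ − T_s⁴ = (294)⁴ − (126)⁴ = 7.47×10^9 − 2.52×10^8 = 7.22×10^9 K⁴.
Q = 0.92 × 5.67×10⁻⁸ × 0.0640 × 7.22×10^9 = 24.1 W.

Q ≈ 24.1 W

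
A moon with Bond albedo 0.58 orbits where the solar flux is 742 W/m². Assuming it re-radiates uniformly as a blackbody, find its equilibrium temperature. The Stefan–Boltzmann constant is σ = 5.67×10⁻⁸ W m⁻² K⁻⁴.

Power absorbed = (1−a)S·πR²; power emitted = 4πR²σT⁴. Equating and cancelling πR²:
T = ((1−a)S / 4σ)^(1/4) = (312 / (4 × 5.67×10⁻⁸))^(1/4) = (1.37×10^9)^(1/4).
T = 193 K.

T ≈ 193 K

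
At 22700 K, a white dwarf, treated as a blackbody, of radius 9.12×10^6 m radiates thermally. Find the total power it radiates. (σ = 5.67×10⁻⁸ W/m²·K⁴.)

A = 4πr² = 4π × (9.12×10^6)² = 1.05×10^15 m².
P = σAT⁴ = 5.67×10⁻⁸ × 1.05×10^15 × (22700)⁴ = 5.67×10⁻⁸ × 1.05×10^15 × 2.66×10^17.
P = 1.57×10^25 W.

P ≈ 1.57×10^25 W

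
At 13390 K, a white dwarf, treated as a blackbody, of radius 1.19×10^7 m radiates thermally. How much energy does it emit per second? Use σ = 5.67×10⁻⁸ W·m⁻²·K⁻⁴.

P ≈ 3.24×10^24 W

A = 4πr² = 4π × (1.19×10^7)² = 1.78×10^15 m².
P = σAT⁴ = 5.67×10⁻⁸ × 1.78×10^15 × (13390)⁴ = 5.67×10⁻⁸ × 1.78×10^15 × 3.21×10^16.
P = 3.24×10^24 W.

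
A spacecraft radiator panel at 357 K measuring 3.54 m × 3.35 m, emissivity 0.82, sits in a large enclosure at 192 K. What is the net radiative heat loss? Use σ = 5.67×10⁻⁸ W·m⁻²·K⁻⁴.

A = 3.54 × 3.35 = 11.9 m².
Q = εσA(T⁴ − T_s⁴). T⁴ − T_s⁴ = (357)⁴ − (192)⁴ = 1.62×10^10 − 1.36×10^9 = 1.49×10^10 K⁴.
Q = 0.82 × 5.67×10⁻⁸ × 11.9 × 1.49×10^10 = 8210 W.

Q ≈ 8210 W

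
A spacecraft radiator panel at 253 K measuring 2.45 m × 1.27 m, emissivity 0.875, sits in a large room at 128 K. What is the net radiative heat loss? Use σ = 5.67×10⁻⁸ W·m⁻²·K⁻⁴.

A = 2.45 × 1.27 = 3.11 m².
Q = εσA(T⁴ − T_s⁴). T⁴ − T_s⁴ = (253)⁴ − (128)⁴ = 4.10×10^9 − 2.68×10^8 = 3.83×10^9 K⁴.
Q = 0.875 × 5.67×10⁻⁸ × 3.11 × 3.83×10^9 = 591 W.

Q ≈ 591 W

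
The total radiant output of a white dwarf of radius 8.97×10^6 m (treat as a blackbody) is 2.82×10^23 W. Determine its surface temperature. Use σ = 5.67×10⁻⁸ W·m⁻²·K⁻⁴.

A = 4πr² = 4π × (8.97×10^6)² = 1.01×10^15 m².
From P = σAT⁴, T = (P / σA)^(1/4) = (2.82×10^23 / (5.67×10⁻⁸ × 1.01×10^15))^(1/4).
T = (4.92×10^15)^(1/4) = 8370 K.

T ≈ 8370 K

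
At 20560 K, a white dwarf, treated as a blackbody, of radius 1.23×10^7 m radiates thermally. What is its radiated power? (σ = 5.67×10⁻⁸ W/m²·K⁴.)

P ≈ 1.93×10^25 W

A = 4πr² = 4π × (1.23×10^7)² = 1.90×10^15 m².
P = σAT⁴ = 5.67×10⁻⁸ × 1.90×10^15 × (20560)⁴ = 5.67×10⁻⁸ × 1.90×10^15 × 1.79×10^17.
P = 1.93×10^25 W.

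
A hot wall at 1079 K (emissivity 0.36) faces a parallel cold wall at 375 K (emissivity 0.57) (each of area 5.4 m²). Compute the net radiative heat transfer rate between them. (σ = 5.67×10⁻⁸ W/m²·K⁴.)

For two large parallel gray plates, q = σ(T₁⁴ − T₂⁴) / (1/ε₁ + 1/ε₂ − 1).
1/ε₁ + 1/ε₂ − 1 = 1/0.36 + 1/0.57 − 1 = 3.532.
T₁⁴ − T₂⁴ = 1.36×10^12 − 1.98×10^10 = 1.34×10^12 K⁴.
q = 5.67×10⁻⁸ × 1.34×10^12 / 3.532 = 21400 W/m².
Q = q·A = 21400 × 5.4 = 1.16×10^5 W.

Q ≈ 1.16×10^5 W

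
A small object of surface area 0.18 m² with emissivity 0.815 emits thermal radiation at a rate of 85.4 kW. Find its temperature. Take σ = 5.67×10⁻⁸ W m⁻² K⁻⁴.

T ≈ 1790 K

From P = εσAT⁴, T = (P / εσA)^(1/4) = (85400 / (0.815 × 5.67×10⁻⁸ × 0.180))^(1/4).
T = (1.03×10^13)^(1/4) = 1790 K.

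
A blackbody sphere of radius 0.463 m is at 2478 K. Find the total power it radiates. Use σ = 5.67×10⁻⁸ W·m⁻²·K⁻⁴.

P ≈ 5.76×10^6 W

A = 4πr² = 4π × (0.463)² = 2.69 m².
P = σAT⁴ = 5.67×10⁻⁸ × 2.69 × (2478)⁴ = 5.67×10⁻⁸ × 2.69 × 3.77×10^13.
P = 5.76×10^6 W.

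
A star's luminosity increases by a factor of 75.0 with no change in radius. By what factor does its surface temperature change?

P ∝ T⁴ ⇒ T ∝ P^(1/4), so T scales by (75.0)^(1/4) = 2.94.

factor ≈ 2.94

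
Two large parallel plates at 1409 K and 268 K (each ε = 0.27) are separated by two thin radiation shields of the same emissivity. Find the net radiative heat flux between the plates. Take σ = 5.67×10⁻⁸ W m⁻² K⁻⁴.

q ≈ 11600 W/m²

Each of the 3 gaps contributes resistance (2/ε − 1) = 2/0.27 − 1 = 6.407; total = 19.22.
q = σ(T₁⁴ − T₂⁴) / 19.22 = 5.67×10⁻⁸ × 3.94×10^12 / 19.22 = 11600 W/m².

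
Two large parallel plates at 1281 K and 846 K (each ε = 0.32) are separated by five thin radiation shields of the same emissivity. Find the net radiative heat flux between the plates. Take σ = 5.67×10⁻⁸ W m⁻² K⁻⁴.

q ≈ 3920 W/m²

Each of the 6 gaps contributes resistance (2/ε − 1) = 2/0.32 − 1 = 5.250; total = 31.50.
q = σ(T₁⁴ − T₂⁴) / 31.50 = 5.67×10⁻⁸ × 2.18×10^12 / 31.50 = 3920 W/m².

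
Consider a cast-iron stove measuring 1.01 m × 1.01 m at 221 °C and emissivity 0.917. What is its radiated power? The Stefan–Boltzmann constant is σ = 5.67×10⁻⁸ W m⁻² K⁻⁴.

P ≈ 3160 W

A = 1.01 × 1.01 = 1.02 m².
221 °C = 494 K.
Stefan–Boltzmann: P = εσAT⁴ = 0.917 × 5.67×10⁻⁸ × 1.02 × (494)⁴ = 0.917 × 5.67×10⁻⁸ × 1.02 × 5.96×10^10.
P = 3160 W.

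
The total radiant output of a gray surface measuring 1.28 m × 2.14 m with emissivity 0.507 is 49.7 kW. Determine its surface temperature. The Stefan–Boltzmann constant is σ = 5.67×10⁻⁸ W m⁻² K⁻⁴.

A = 1.28 × 2.14 = 2.74 m².
From P = εσAT⁴, T = (P / εσA)^(1/4) = (49700 / (0.507 × 5.67×10⁻⁸ × 2.74))^(1/4).
T = (6.31×10^11)^(1/4) = 891 K.

T ≈ 891 K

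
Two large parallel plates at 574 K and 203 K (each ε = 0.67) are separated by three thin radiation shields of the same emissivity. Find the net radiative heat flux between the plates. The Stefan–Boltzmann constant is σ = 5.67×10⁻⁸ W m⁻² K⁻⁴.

q ≈ 763 W/m²

Each of the 4 gaps contributes resistance (2/ε − 1) = 2/0.67 − 1 = 1.985; total = 7.940.
q = σ(T₁⁴ − T₂⁴) / 7.940 = 5.67×10⁻⁸ × 1.07×10^11 / 7.940 = 763 W/m².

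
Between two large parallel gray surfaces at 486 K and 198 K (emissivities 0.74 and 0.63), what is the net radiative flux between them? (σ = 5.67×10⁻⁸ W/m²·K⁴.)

q ≈ 1590 W/m²

For two large parallel gray plates, q = σ(T₁⁴ − T₂⁴) / (1/ε₁ + 1/ε₂ − 1).
1/ε₁ + 1/ε₂ − 1 = 1/0.74 + 1/0.63 − 1 = 1.939.
T₁⁴ − T₂⁴ = 5.58×10^10 − 1.54×10^9 = 5.43×10^10 K⁴.
q = 5.67×10⁻⁸ × 5.43×10^10 / 1.939 = 1590 W/m².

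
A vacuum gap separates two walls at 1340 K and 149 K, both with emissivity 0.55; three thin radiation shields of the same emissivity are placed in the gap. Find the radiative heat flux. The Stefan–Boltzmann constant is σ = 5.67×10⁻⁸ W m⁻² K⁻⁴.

q ≈ 17300 W/m²

Each of the 4 gaps contributes resistance (2/ε − 1) = 2/0.55 − 1 = 2.636; total = 10.55.
q = σ(T₁⁴ − T₂⁴) / 10.55 = 5.67×10⁻⁸ × 3.22×10^12 / 10.55 = 17300 W/m².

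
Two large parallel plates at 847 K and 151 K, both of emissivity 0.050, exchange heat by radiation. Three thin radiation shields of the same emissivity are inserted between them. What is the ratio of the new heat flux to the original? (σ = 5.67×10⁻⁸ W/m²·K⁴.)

With N identical shields there are N+1 = 4 gaps in series, each with the same radiative resistance, so the flux falls to 1/(N+1) of its unshielded value.

ratio ≈ 0.250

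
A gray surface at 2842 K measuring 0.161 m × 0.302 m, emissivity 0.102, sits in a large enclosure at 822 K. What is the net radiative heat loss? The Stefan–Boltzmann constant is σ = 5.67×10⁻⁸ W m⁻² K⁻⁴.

A = 0.161 × 0.302 = 0.0486 m².
Q = εσA(T⁴ − T_s⁴). T⁴ − T_s⁴ = (2842)⁴ − (822)⁴ = 6.52×10^13 − 4.57×10^11 = 6.48×10^13 K⁴.
Q = 0.102 × 5.67×10⁻⁸ × 0.0486 × 6.48×10^13 = 18200 W.

Q ≈ 18200 W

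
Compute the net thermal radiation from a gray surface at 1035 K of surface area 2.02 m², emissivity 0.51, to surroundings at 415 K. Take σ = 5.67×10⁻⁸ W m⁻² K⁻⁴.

Q ≈ 65300 W

Q = εσA(T⁴ − T_s⁴). T⁴ − T_s⁴ = (1035)⁴ − (415)⁴ = 1.15×10^12 − 2.97×10^10 = 1.12×10^12 K⁴.
Q = 0.51 × 5.67×10⁻⁸ × 2.02 × 1.12×10^12 = 65300 W.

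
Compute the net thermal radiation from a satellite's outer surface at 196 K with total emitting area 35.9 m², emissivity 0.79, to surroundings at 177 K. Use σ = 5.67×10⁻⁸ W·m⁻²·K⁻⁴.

Q ≈ 795 W

Q = εσA(T⁴ − T_s⁴). T⁴ − T_s⁴ = (196)⁴ − (177)⁴ = 1.48×10^9 − 9.82×10^8 = 4.94×10^8 K⁴.
Q = 0.79 × 5.67×10⁻⁸ × 35.9 × 4.94×10^8 = 795 W.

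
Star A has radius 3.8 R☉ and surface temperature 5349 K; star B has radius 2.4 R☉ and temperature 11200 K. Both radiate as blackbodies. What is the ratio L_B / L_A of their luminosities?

L_B/L_A ≈ 7.67

L = 4πR²σT⁴ ∝ R²T⁴, so L_B/L_A = (2.4/3.8)² × (11200/5349)⁴ = 0.399 × 19.2 = 7.67.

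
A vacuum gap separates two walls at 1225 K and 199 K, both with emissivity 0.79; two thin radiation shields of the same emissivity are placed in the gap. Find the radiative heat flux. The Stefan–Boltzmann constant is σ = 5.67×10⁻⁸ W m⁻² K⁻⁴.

Each of the 3 gaps contributes resistance (2/ε − 1) = 2/0.79 − 1 = 1.532; total = 4.595.
q = σ(T₁⁴ − T₂⁴) / 4.595 = 5.67×10⁻⁸ × 2.25×10^12 / 4.595 = 27800 W/m².

q ≈ 27800 W/m²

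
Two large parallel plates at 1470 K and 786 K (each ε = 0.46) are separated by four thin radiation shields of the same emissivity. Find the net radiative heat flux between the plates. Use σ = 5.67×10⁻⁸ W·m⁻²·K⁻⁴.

q ≈ 14500 W/m²

Each of the 5 gaps contributes resistance (2/ε − 1) = 2/0.46 − 1 = 3.348; total = 16.74.
q = σ(T₁⁴ − T₂⁴) / 16.74 = 5.67×10⁻⁸ × 4.29×10^12 / 16.74 = 14500 W/m².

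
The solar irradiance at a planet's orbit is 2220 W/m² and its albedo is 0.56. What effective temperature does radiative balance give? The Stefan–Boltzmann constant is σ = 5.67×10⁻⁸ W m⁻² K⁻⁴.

T ≈ 256 K

Power absorbed = (1−a)S·πR²; power emitted = 4πR²σT⁴. Equating and cancelling πR²:
T = ((1−a)S / 4σ)^(1/4) = (977 / (4 × 5.67×10⁻⁸))^(1/4) = (4.31×10^9)^(1/4).
T = 256 K.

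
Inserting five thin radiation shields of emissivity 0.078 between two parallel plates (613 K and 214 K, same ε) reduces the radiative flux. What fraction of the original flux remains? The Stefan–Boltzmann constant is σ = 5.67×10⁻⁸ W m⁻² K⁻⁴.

With N identical shields there are N+1 = 6 gaps in series, each with the same radiative resistance, so the flux falls to 1/(N+1) of its unshielded value.

ratio ≈ 0.167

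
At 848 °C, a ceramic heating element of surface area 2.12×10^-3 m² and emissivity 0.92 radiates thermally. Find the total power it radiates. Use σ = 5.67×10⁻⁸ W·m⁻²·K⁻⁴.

P ≈ 175 W

848 °C = 1121 K.
Stefan–Boltzmann: P = εσAT⁴ = 0.92 × 5.67×10⁻⁸ × 2.12×10^-3 × (1121)⁴ = 0.92 × 5.67×10⁻⁸ × 2.12×10^-3 × 1.58×10^12.
P = 175 W.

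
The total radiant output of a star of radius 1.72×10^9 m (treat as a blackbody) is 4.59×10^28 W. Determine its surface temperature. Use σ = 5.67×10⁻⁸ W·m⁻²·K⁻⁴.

A = 4πr² = 4π × (1.72×10^9)² = 3.72×10^19 m².
From P = σAT⁴, T = (P / σA)^(1/4) = (4.59×10^28 / (5.67×10⁻⁸ × 3.72×10^19))^(1/4).
T = (2.18×10^16)^(1/4) = 12100 K.

T ≈ 12100 K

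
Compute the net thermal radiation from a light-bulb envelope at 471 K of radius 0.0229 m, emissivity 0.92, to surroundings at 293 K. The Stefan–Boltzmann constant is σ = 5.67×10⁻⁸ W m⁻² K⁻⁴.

A = 4πr² = 4π × (0.0229)² = 6.59×10^-3 m².
Q = εσA(T⁴ − T_s⁴). T⁴ − T_s⁴ = (471)⁴ − (293)⁴ = 4.92×10^10 − 7.37×10^9 = 4.18×10^10 K⁴.
Q = 0.92 × 5.67×10⁻⁸ × 6.59×10^-3 × 4.18×10^10 = 14.4 W.

Q ≈ 14.4 W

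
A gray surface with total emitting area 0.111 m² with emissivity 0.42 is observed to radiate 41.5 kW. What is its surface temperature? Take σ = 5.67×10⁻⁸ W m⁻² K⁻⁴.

T ≈ 1990 K

From P = εσAT⁴, T = (P / εσA)^(1/4) = (41500 / (0.42 × 5.67×10⁻⁸ × 0.111))^(1/4).
T = (1.57×10^13)^(1/4) = 1990 K.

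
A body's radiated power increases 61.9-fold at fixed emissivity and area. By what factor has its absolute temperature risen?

P ∝ T⁴ ⇒ T ∝ P^(1/4), so T scales by (61.9)^(1/4) = 2.80.

factor ≈ 2.80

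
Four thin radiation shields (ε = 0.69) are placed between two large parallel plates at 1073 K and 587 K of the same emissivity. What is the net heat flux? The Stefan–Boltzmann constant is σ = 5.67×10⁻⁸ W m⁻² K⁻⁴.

q ≈ 7210 W/m²

Each of the 5 gaps contributes resistance (2/ε − 1) = 2/0.69 − 1 = 1.899; total = 9.493.
q = σ(T₁⁴ − T₂⁴) / 9.493 = 5.67×10⁻⁸ × 1.21×10^12 / 9.493 = 7210 W/m².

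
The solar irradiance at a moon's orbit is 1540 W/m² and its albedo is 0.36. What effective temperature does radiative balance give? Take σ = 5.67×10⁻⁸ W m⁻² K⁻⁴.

Power absorbed = (1−a)S·πR²; power emitted = 4πR²σT⁴. Equating and cancelling πR²:
T = ((1−a)S / 4σ)^(1/4) = (986 / (4 × 5.67×10⁻⁸))^(1/4) = (4.35×10^9)^(1/4).
T = 257 K.

T ≈ 257 K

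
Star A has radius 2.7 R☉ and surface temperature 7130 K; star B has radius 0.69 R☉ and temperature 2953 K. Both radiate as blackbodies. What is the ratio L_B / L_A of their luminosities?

L_B/L_A ≈ 1.92×10^-3

L = 4πR²σT⁴ ∝ R²T⁴, so L_B/L_A = (0.69/2.7)² × (2953/7130)⁴ = 0.0653 × 0.0294 = 1.92×10^-3.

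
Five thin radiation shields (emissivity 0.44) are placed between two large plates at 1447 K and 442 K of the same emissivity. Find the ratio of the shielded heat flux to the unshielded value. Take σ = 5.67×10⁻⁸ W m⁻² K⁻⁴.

With N identical shields there are N+1 = 6 gaps in series, each with the same radiative resistance, so the flux falls to 1/(N+1) of its unshielded value.

ratio ≈ 0.167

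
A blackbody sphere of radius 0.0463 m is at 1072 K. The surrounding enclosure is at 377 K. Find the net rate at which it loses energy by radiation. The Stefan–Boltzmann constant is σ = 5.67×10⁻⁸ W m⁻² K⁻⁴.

Q ≈ 1990 W

A = 4πr² = 4π × (0.0463)² = 0.0269 m².
Q = σA(T⁴ − T_s⁴). T⁴ − T_s⁴ = (1072)⁴ − (377)⁴ = 1.32×10^12 − 2.02×10^10 = 1.30×10^12 K⁴.
Q = 5.67×10⁻⁸ × 0.0269 × 1.30×10^12 = 1990 W.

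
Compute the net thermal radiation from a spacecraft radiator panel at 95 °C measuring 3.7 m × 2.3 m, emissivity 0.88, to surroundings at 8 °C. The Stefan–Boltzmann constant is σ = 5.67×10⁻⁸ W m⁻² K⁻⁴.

A = 3.7 × 2.3 = 8.51 m².
Convert: 95 °C = 368 K; 8 °C = 281 K.
Q = εσA(T⁴ − T_s⁴). T⁴ − T_s⁴ = (368)⁴ − (281)⁴ = 1.83×10^10 − 6.23×10^9 = 1.21×10^10 K⁴.
Q = 0.88 × 5.67×10⁻⁸ × 8.51 × 1.21×10^10 = 5140 W.

Q ≈ 5140 W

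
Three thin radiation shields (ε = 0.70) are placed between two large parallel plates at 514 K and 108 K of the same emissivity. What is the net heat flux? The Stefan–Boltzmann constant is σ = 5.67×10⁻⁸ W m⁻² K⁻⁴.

Each of the 4 gaps contributes resistance (2/ε − 1) = 2/0.70 − 1 = 1.857; total = 7.429.
q = σ(T₁⁴ − T₂⁴) / 7.429 = 5.67×10⁻⁸ × 6.97×10^10 / 7.429 = 532 W/m².

q ≈ 532 W/m²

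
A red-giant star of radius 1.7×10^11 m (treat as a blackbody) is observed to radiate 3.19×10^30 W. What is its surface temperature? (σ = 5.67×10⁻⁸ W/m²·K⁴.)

T ≈ 3530 K

A = 4πr² = 4π × (1.7×10^11)² = 3.63×10^23 m².
From P = σAT⁴, T = (P / σA)^(1/4) = (3.19×10^30 / (5.67×10⁻⁸ × 3.63×10^23))^(1/4).
T = (1.55×10^14)^(1/4) = 3530 K.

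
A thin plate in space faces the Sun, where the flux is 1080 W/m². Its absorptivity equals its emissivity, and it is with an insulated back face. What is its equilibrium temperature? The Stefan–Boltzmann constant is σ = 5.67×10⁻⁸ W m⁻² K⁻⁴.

Absorbed flux αS = emitted flux εσT⁴ (one radiating face); with α = ε, T = (S/σ)^(1/4).
T = (1080 / 5.67×10⁻⁸)^(1/4) = (1.90×10^10)^(1/4).
T = 372 K.

T ≈ 372 K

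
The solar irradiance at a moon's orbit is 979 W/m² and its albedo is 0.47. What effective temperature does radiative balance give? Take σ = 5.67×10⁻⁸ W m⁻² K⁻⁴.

T ≈ 219 K

Power absorbed = (1−a)S·πR²; power emitted = 4πR²σT⁴. Equating and cancelling πR²:
T = ((1−a)S / 4σ)^(1/4) = (519 / (4 × 5.67×10⁻⁸))^(1/4) = (2.29×10^9)^(1/4).
T = 219 K.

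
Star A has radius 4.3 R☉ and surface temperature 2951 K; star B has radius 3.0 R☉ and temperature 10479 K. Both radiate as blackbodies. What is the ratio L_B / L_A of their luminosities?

L_B/L_A ≈ 77.4

L = 4πR²σT⁴ ∝ R²T⁴, so L_B/L_A = (3.0/4.3)² × (10479/2951)⁴ = 0.487 × 159 = 77.4.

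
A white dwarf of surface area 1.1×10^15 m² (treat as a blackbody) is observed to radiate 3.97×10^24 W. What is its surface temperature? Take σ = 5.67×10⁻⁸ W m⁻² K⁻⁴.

From P = σAT⁴, T = (P / σA)^(1/4) = (3.97×10^24 / (5.67×10⁻⁸ × 1.10×10^15))^(1/4).
T = (6.37×10^16)^(1/4) = 15900 K.

T ≈ 15900 K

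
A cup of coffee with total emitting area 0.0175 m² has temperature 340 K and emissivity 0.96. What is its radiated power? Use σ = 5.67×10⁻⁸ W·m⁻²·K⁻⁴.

P ≈ 12.7 W

P = εσAT⁴ = 0.96 × 5.67×10⁻⁸ × 0.0175 × (340)⁴ = 0.96 × 5.67×10⁻⁸ × 0.0175 × 1.34×10^10.
P = 12.7 W.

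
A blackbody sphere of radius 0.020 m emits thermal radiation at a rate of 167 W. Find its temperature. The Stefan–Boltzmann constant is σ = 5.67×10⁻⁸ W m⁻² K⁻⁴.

A = 4πr² = 4π × (0.020)² = 5.03×10^-3 m².
From P = σAT⁴, T = (P / σA)^(1/4) = (167 / (5.67×10⁻⁸ × 5.03×10^-3))^(1/4).
T = (5.86×10^11)^(1/4) = 875 K.

T ≈ 875 K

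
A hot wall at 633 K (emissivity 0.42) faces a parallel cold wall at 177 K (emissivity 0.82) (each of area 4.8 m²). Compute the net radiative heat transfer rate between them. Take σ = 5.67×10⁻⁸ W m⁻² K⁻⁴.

For two large parallel gray plates, q = σ(T₁⁴ − T₂⁴) / (1/ε₁ + 1/ε₂ − 1).
1/ε₁ + 1/ε₂ − 1 = 1/0.42 + 1/0.82 − 1 = 2.600.
T₁⁴ − T₂⁴ = 1.61×10^11 − 9.82×10^8 = 1.60×10^11 K⁴.
q = 5.67×10⁻⁸ × 1.60×10^11 / 2.600 = 3480 W/m².
Q = q·A = 3480 × 4.8 = 16700 W.

Q ≈ 16700 W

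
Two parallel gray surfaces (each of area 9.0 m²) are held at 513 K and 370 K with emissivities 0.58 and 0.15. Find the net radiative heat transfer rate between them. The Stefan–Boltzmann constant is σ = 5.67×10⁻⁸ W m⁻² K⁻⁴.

For two large parallel gray plates, q = σ(T₁⁴ − T₂⁴) / (1/ε₁ + 1/ε₂ − 1).
1/ε₁ + 1/ε₂ − 1 = 1/0.58 + 1/0.15 − 1 = 7.391.
T₁⁴ − T₂⁴ = 6.93×10^10 − 1.87×10^10 = 5.05×10^10 K⁴.
q = 5.67×10⁻⁸ × 5.05×10^10 / 7.391 = 388 W/m².
Q = q·A = 388 × 9.0 = 3490 W.

Q ≈ 3490 W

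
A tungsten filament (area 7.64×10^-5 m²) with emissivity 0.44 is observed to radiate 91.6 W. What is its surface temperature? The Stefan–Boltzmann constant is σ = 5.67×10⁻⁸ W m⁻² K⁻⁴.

T ≈ 2630 K

From P = εσAT⁴, T = (P / εσA)^(1/4) = (91.6 / (0.44 × 5.67×10⁻⁸ × 7.64×10^-5))^(1/4).
T = (4.81×10^13)^(1/4) = 2630 K.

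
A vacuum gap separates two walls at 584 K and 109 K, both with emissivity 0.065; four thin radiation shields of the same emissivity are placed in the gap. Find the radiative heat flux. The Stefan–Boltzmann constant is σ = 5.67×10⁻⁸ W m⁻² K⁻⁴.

q ≈ 44.3 W/m²

Each of the 5 gaps contributes resistance (2/ε − 1) = 2/0.065 − 1 = 29.77; total = 148.8.
q = σ(T₁⁴ − T₂⁴) / 148.8 = 5.67×10⁻⁸ × 1.16×10^11 / 148.8 = 44.3 W/m².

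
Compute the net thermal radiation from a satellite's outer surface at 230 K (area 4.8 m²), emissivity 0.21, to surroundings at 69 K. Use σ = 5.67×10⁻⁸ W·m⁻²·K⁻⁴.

Q = εσA(T⁴ − T_s⁴). T⁴ − T_s⁴ = (230)⁴ − (69)⁴ = 2.80×10^9 − 2.27×10^7 = 2.78×10^9 K⁴.
Q = 0.21 × 5.67×10⁻⁸ × 4.80 × 2.78×10^9 = 159 W.

Q ≈ 159 W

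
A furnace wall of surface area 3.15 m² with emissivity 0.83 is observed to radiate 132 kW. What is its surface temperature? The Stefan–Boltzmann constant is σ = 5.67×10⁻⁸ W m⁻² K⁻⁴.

T ≈ 971 K

From P = εσAT⁴, T = (P / εσA)^(1/4) = (1.32×10^5 / (0.83 × 5.67×10⁻⁸ × 3.15))^(1/4).
T = (8.90×10^11)^(1/4) = 971 K.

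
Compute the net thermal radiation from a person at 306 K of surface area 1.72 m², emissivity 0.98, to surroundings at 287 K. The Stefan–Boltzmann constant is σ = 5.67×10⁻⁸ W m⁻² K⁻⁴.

Q ≈ 190 W

Q = εσA(T⁴ − T_s⁴). T⁴ − T_s⁴ = (306)⁴ − (287)⁴ = 8.77×10^9 − 6.78×10^9 = 1.98×10^9 K⁴.
Q = 0.98 × 5.67×10⁻⁸ × 1.72 × 1.98×10^9 = 190 W.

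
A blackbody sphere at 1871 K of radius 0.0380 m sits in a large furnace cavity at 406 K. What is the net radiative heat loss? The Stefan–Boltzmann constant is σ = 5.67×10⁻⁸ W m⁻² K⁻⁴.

A = 4πr² = 4π × (0.0380)² = 0.0181 m².
Q = σA(T⁴ − T_s⁴). T⁴ − T_s⁴ = (1871)⁴ − (406)⁴ = 1.23×10^13 − 2.72×10^10 = 1.22×10^13 K⁴.
Q = 5.67×10⁻⁸ × 0.0181 × 1.22×10^13 = 12600 W.

Q ≈ 12600 W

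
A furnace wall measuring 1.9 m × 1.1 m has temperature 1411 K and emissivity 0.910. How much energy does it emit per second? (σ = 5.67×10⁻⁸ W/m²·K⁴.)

A = 1.9 × 1.1 = 2.09 m².
P = εσAT⁴ = 0.910 × 5.67×10⁻⁸ × 2.09 × (1411)⁴ = 0.910 × 5.67×10⁻⁸ × 2.09 × 3.96×10^12.
P = 4.27×10^5 W.

P ≈ 4.27×10^5 W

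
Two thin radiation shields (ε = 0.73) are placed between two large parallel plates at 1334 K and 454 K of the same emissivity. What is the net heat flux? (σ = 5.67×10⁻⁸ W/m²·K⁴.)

q ≈ 33900 W/m²

Each of the 3 gaps contributes resistance (2/ε − 1) = 2/0.73 − 1 = 1.740; total = 5.219.
q = σ(T₁⁴ − T₂⁴) / 5.219 = 5.67×10⁻⁸ × 3.12×10^12 / 5.219 = 33900 W/m².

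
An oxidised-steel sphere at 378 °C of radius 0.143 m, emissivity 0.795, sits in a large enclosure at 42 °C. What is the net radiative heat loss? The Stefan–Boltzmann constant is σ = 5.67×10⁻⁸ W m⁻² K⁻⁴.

A = 4πr² = 4π × (0.143)² = 0.257 m².
Convert: 378 °C = 651 K; 42 °C = 315 K.
Q = εσA(T⁴ − T_s⁴). T⁴ − T_s⁴ = (651)⁴ − (315)⁴ = 1.80×10^11 − 9.85×10^9 = 1.70×10^11 K⁴.
Q = 0.795 × 5.67×10⁻⁸ × 0.257 × 1.70×10^11 = 1970 W.

Q ≈ 1970 W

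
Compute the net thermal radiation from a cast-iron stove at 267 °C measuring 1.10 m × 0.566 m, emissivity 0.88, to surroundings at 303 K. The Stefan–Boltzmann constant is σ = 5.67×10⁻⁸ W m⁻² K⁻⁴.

Q ≈ 2380 W

A = 1.10 × 0.566 = 0.623 m².
Convert: 267 °C = 540 K.
Q = εσA(T⁴ − T_s⁴). T⁴ − T_s⁴ = (540)⁴ − (303)⁴ = 8.50×10^10 − 8.43×10^9 = 7.66×10^10 K⁴.
Q = 0.88 × 5.67×10⁻⁸ × 0.623 × 7.66×10^10 = 2380 W.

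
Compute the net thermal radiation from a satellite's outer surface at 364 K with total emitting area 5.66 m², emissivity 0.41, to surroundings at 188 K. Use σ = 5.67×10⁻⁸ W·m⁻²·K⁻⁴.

Q = εσA(T⁴ − T_s⁴). T⁴ − T_s⁴ = (364)⁴ − (188)⁴ = 1.76×10^10 − 1.25×10^9 = 1.63×10^10 K⁴.
Q = 0.41 × 5.67×10⁻⁸ × 5.66 × 1.63×10^10 = 2150 W.

Q ≈ 2150 W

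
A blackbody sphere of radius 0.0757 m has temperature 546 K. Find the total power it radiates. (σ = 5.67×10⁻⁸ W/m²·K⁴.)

P ≈ 363 W

A = 4πr² = 4π × (0.0757)² = 0.0720 m².
P = σAT⁴ = 5.67×10⁻⁸ × 0.0720 × (546)⁴ = 5.67×10⁻⁸ × 0.0720 × 8.89×10^10.
P = 363 W.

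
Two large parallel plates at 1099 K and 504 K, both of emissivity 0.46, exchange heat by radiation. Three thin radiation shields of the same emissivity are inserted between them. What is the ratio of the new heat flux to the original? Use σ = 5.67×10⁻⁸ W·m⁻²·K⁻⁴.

With N identical shields there are N+1 = 4 gaps in series, each with the same radiative resistance, so the flux falls to 1/(N+1) of its unshielded value.

ratio ≈ 0.250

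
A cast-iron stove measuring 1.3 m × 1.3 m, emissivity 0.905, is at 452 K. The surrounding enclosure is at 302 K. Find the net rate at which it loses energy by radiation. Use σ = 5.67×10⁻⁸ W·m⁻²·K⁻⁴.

Q ≈ 2900 W

A = 1.3 × 1.3 = 1.69 m².
Q = εσA(T⁴ − T_s⁴). T⁴ − T_s⁴ = (452)⁴ − (302)⁴ = 4.17×10^10 − 8.32×10^9 = 3.34×10^10 K⁴.
Q = 0.905 × 5.67×10⁻⁸ × 1.69 × 3.34×10^10 = 2900 W.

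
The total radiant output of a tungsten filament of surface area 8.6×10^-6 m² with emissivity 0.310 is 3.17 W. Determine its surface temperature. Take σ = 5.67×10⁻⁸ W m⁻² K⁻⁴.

From P = εσAT⁴, T = (P / εσA)^(1/4) = (3.17 / (0.310 × 5.67×10⁻⁸ × 8.60×10^-6))^(1/4).
T = (2.10×10^13)^(1/4) = 2140 K.

T ≈ 2140 K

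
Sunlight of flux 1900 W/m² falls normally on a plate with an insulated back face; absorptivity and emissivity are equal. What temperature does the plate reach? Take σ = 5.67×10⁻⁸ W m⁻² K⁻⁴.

T ≈ 428 K

Absorbed flux αS = emitted flux εσT⁴ (one radiating face); with α = ε, T = (S/σ)^(1/4).
T = (1900 / 5.67×10⁻⁸)^(1/4) = (3.35×10^10)^(1/4).
T = 428 K.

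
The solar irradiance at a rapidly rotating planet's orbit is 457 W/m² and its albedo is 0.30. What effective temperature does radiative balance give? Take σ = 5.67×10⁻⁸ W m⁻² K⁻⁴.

T ≈ 194 K

Power absorbed = (1−a)S·πR²; power emitted = 4πR²σT⁴. Equating and cancelling πR²:
T = ((1−a)S / 4σ)^(1/4) = (320 / (4 × 5.67×10⁻⁸))^(1/4) = (1.41×10^9)^(1/4).
T = 194 K.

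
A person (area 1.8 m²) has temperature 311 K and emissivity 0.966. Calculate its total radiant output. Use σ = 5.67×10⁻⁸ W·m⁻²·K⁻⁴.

P = εσAT⁴ = 0.966 × 5.67×10⁻⁸ × 1.80 × (311)⁴ = 0.966 × 5.67×10⁻⁸ × 1.80 × 9.35×10^9.
P = 922 W.

P ≈ 922 W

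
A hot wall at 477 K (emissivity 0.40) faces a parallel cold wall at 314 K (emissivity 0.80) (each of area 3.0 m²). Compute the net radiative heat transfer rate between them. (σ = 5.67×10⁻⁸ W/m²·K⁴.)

For two large parallel gray plates, q = σ(T₁⁴ − T₂⁴) / (1/ε₁ + 1/ε₂ − 1).
1/ε₁ + 1/ε₂ − 1 = 1/0.40 + 1/0.80 − 1 = 2.750.
T₁⁴ − T₂⁴ = 5.18×10^10 − 9.72×10^9 = 4.20×10^10 K⁴.
q = 5.67×10⁻⁸ × 4.20×10^10 / 2.750 = 867 W/m².
Q = q·A = 867 × 3.0 = 2600 W.

Q ≈ 2600 W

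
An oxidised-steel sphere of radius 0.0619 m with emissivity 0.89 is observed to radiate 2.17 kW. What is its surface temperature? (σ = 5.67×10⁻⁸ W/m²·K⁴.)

T ≈ 972 K

A = 4πr² = 4π × (0.0619)² = 0.0481 m².
From P = εσAT⁴, T = (P / εσA)^(1/4) = (2170 / (0.89 × 5.67×10⁻⁸ × 0.0481))^(1/4).
T = (8.93×10^11)^(1/4) = 972 K.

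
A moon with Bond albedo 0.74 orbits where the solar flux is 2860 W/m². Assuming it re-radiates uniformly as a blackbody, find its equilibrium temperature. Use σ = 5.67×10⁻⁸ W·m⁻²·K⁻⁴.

T ≈ 239 K

Power absorbed = (1−a)S·πR²; power emitted = 4πR²σT⁴. Equating and cancelling πR²:
T = ((1−a)S / 4σ)^(1/4) = (744 / (4 × 5.67×10⁻⁸))^(1/4) = (3.28×10^9)^(1/4).
T = 239 K.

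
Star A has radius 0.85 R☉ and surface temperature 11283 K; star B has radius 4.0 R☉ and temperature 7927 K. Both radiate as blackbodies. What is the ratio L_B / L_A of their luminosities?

L_B/L_A ≈ 5.40

L = 4πR²σT⁴ ∝ R²T⁴, so L_B/L_A = (4.0/0.85)² × (7927/11283)⁴ = 22.1 × 0.244 = 5.40.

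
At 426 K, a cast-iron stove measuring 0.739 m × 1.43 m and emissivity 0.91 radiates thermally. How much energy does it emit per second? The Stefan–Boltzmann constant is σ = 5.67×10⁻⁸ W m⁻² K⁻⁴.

P ≈ 1800 W

A = 0.739 × 1.43 = 1.06 m².
Stefan–Boltzmann: P = εσAT⁴ = 0.91 × 5.67×10⁻⁸ × 1.06 × (426)⁴ = 0.91 × 5.67×10⁻⁸ × 1.06 × 3.29×10^10.
P = 1800 W.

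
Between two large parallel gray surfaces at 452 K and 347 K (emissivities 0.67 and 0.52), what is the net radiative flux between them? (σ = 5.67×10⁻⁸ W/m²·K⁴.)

For two large parallel gray plates, q = σ(T₁⁴ − T₂⁴) / (1/ε₁ + 1/ε₂ − 1).
1/ε₁ + 1/ε₂ − 1 = 1/0.67 + 1/0.52 − 1 = 2.416.
T₁⁴ − T₂⁴ = 4.17×10^10 − 1.45×10^10 = 2.72×10^10 K⁴.
q = 5.67×10⁻⁸ × 2.72×10^10 / 2.416 = 639 W/m².

q ≈ 639 W/m²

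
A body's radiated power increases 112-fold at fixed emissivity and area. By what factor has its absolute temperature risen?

factor ≈ 3.25

P ∝ T⁴ ⇒ T ∝ P^(1/4), so T scales by (112)^(1/4) = 3.25.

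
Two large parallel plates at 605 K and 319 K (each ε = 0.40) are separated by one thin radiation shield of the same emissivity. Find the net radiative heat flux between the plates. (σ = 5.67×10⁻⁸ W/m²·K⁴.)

Each of the 2 gaps contributes resistance (2/ε − 1) = 2/0.40 − 1 = 4.000; total = 8.000.
q = σ(T₁⁴ − T₂⁴) / 8.000 = 5.67×10⁻⁸ × 1.24×10^11 / 8.000 = 876 W/m².

q ≈ 876 W/m²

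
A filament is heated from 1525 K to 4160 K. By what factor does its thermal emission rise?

ratio ≈ 55.4

P ∝ T⁴, so the ratio is (4160/1525)⁴ = (2.728)⁴ = 55.4.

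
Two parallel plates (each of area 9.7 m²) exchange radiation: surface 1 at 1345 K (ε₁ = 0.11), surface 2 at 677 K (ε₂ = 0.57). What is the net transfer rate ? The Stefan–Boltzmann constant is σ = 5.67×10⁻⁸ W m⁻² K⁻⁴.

Q ≈ 1.71×10^5 W

For two large parallel gray plates, q = σ(T₁⁴ − T₂⁴) / (1/ε₁ + 1/ε₂ − 1).
1/ε₁ + 1/ε₂ − 1 = 1/0.11 + 1/0.57 − 1 = 9.845.
T₁⁴ − T₂⁴ = 3.27×10^12 − 2.10×10^11 = 3.06×10^12 K⁴.
q = 5.67×10⁻⁸ × 3.06×10^12 / 9.845 = 17600 W/m².
Q = q·A = 17600 × 9.7 = 1.71×10^5 W.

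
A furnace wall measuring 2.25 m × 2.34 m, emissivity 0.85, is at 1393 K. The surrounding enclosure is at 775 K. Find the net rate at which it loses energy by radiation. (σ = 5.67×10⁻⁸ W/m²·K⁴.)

Q ≈ 8.64×10^5 W

A = 2.25 × 2.34 = 5.26 m².
Q = εσA(T⁴ − T_s⁴). T⁴ − T_s⁴ = (1393)⁴ − (775)⁴ = 3.77×10^12 − 3.61×10^11 = 3.40×10^12 K⁴.
Q = 0.85 × 5.67×10⁻⁸ × 5.26 × 3.40×10^12 = 8.64×10^5 W.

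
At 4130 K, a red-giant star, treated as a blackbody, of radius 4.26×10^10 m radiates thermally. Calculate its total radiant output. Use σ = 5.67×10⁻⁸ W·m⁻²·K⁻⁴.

P ≈ 3.76×10^29 W

A = 4πr² = 4π × (4.26×10^10)² = 2.28×10^22 m².
P = σAT⁴ = 5.67×10⁻⁸ × 2.28×10^22 × (4130)⁴ = 5.67×10⁻⁸ × 2.28×10^22 × 2.91×10^14.
P = 3.76×10^29 W.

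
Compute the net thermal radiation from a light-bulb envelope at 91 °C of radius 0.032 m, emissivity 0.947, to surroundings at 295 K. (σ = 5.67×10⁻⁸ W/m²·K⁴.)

Q ≈ 6.90 W

A = 4πr² = 4π × (0.032)² = 0.0129 m².
Convert: 91 °C = 364 K.
Q = εσA(T⁴ − T_s⁴). T⁴ − T_s⁴ = (364)⁴ − (295)⁴ = 1.76×10^10 − 7.57×10^9 = 9.98×10^9 K⁴.
Q = 0.947 × 5.67×10⁻⁸ × 0.0129 × 9.98×10^9 = 6.90 W.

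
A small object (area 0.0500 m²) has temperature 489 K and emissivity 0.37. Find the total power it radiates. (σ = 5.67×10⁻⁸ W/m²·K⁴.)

P ≈ 60.0 W

P = εσAT⁴ = 0.37 × 5.67×10⁻⁸ × 0.0500 × (489)⁴ = 0.37 × 5.67×10⁻⁸ × 0.0500 × 5.72×10^10.
P = 60.0 W.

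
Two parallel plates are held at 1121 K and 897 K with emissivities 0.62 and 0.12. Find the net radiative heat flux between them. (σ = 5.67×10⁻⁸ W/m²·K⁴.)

q ≈ 5910 W/m²

For two large parallel gray plates, q = σ(T₁⁴ − T₂⁴) / (1/ε₁ + 1/ε₂ − 1).
1/ε₁ + 1/ε₂ − 1 = 1/0.62 + 1/0.12 − 1 = 8.946.
T₁⁴ − T₂⁴ = 1.58×10^12 − 6.47×10^11 = 9.32×10^11 K⁴.
q = 5.67×10⁻⁸ × 9.32×10^11 / 8.946 = 5910 W/m².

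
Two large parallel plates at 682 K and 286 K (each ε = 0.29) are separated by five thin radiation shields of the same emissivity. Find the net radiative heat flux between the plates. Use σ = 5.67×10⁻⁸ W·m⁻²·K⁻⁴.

Each of the 6 gaps contributes resistance (2/ε − 1) = 2/0.29 − 1 = 5.897; total = 35.38.
q = σ(T₁⁴ − T₂⁴) / 35.38 = 5.67×10⁻⁸ × 2.10×10^11 / 35.38 = 336 W/m².

q ≈ 336 W/m²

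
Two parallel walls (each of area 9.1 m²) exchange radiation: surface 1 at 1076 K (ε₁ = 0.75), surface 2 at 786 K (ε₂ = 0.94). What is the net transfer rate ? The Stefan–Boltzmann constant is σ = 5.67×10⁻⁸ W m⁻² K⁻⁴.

Q ≈ 3.54×10^5 W

For two large parallel gray plates, q = σ(T₁⁴ − T₂⁴) / (1/ε₁ + 1/ε₂ − 1).
1/ε₁ + 1/ε₂ − 1 = 1/0.75 + 1/0.94 − 1 = 1.397.
T₁⁴ − T₂⁴ = 1.34×10^12 − 3.82×10^11 = 9.59×10^11 K⁴.
q = 5.67×10⁻⁸ × 9.59×10^11 / 1.397 = 38900 W/m².
Q = q·A = 38900 × 9.1 = 3.54×10^5 W.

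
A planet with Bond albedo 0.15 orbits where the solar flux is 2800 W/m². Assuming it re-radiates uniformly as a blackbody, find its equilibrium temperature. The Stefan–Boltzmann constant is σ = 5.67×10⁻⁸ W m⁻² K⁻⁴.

Power absorbed = (1−a)S·πR²; power emitted = 4πR²σT⁴. Equating and cancelling πR²:
T = ((1−a)S / 4σ)^(1/4) = (2380 / (4 × 5.67×10⁻⁸))^(1/4) = (1.05×10^10)^(1/4).
T = 320 K.

T ≈ 320 K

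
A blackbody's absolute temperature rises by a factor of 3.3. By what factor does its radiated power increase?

factor ≈ 119

P ∝ T⁴, so the power scales as (3.3)⁴ = 119.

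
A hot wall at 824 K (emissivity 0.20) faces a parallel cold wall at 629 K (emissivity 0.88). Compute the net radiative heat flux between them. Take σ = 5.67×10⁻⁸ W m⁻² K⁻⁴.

For two large parallel gray plates, q = σ(T₁⁴ − T₂⁴) / (1/ε₁ + 1/ε₂ − 1).
1/ε₁ + 1/ε₂ − 1 = 1/0.20 + 1/0.88 − 1 = 5.136.
T₁⁴ − T₂⁴ = 4.61×10^11 − 1.57×10^11 = 3.04×10^11 K⁴.
q = 5.67×10⁻⁸ × 3.04×10^11 / 5.136 = 3360 W/m².

q ≈ 3360 W/m²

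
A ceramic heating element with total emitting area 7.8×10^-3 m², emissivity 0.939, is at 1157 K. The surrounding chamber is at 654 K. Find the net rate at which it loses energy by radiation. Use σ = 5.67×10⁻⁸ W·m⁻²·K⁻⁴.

Q = εσA(T⁴ − T_s⁴). T⁴ − T_s⁴ = (1157)⁴ − (654)⁴ = 1.79×10^12 − 1.83×10^11 = 1.61×10^12 K⁴.
Q = 0.939 × 5.67×10⁻⁸ × 7.80×10^-3 × 1.61×10^12 = 668 W.

Q ≈ 668 W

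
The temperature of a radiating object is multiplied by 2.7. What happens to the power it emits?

factor ≈ 53.1

P ∝ T⁴, so the power scales as (2.7)⁴ = 53.1.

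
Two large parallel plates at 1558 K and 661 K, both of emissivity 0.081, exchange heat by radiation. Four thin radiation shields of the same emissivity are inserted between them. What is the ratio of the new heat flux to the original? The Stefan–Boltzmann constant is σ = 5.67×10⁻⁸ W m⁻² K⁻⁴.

With N identical shields there are N+1 = 5 gaps in series, each with the same radiative resistance, so the flux falls to 1/(N+1) of its unshielded value.

ratio ≈ 0.200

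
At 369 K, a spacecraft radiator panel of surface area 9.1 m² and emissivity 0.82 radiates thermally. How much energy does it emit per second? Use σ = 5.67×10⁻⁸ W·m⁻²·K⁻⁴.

P = εσAT⁴ = 0.82 × 5.67×10⁻⁸ × 9.10 × (369)⁴ = 0.82 × 5.67×10⁻⁸ × 9.10 × 1.85×10^10.
P = 7840 W.

P ≈ 7840 W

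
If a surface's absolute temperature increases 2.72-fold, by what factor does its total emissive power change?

factor ≈ 54.7

P ∝ T⁴, so the power scales as (2.72)⁴ = 54.7.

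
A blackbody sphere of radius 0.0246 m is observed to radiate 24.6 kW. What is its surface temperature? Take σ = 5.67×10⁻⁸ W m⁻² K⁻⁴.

T ≈ 2750 K

A = 4πr² = 4π × (0.0246)² = 7.60×10^-3 m².
From P = σAT⁴, T = (P / σA)^(1/4) = (24600 / (5.67×10⁻⁸ × 7.60×10^-3))^(1/4).
T = (5.71×10^13)^(1/4) = 2750 K.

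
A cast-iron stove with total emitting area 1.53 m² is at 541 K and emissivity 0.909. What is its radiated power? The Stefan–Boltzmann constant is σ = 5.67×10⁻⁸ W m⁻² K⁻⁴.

P ≈ 6760 W

Stefan–Boltzmann: P = εσAT⁴ = 0.909 × 5.67×10⁻⁸ × 1.53 × (541)⁴ = 0.909 × 5.67×10⁻⁸ × 1.53 × 8.57×10^10.
P = 6760 W.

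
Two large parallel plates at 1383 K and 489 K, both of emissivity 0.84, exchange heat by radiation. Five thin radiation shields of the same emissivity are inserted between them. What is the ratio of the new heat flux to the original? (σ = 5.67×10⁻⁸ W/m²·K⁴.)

With N identical shields there are N+1 = 6 gaps in series, each with the same radiative resistance, so the flux falls to 1/(N+1) of its unshielded value.

ratio ≈ 0.167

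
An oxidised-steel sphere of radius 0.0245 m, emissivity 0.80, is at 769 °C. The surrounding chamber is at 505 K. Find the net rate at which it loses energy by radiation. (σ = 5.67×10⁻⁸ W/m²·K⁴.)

A = 4πr² = 4π × (0.0245)² = 7.54×10^-3 m².
Convert: 769 °C = 1042 K.
Q = εσA(T⁴ − T_s⁴). T⁴ − T_s⁴ = (1042)⁴ − (505)⁴ = 1.18×10^12 − 6.50×10^10 = 1.11×10^12 K⁴.
Q = 0.80 × 5.67×10⁻⁸ × 7.54×10^-3 × 1.11×10^12 = 381 W.

Q ≈ 381 W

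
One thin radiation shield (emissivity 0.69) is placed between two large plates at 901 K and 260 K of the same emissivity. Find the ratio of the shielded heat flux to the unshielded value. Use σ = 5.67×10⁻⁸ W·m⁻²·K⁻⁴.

With N identical shields there are N+1 = 2 gaps in series, each with the same radiative resistance, so the flux falls to 1/(N+1) of its unshielded value.

ratio ≈ 0.500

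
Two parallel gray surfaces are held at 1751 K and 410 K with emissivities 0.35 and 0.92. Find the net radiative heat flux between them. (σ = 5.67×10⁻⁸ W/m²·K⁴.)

q ≈ 1.80×10^5 W/m²

For two large parallel gray plates, q = σ(T₁⁴ − T₂⁴) / (1/ε₁ + 1/ε₂ − 1).
1/ε₁ + 1/ε₂ − 1 = 1/0.35 + 1/0.92 − 1 = 2.944.
T₁⁴ − T₂⁴ = 9.40×10^12 − 2.83×10^10 = 9.37×10^12 K⁴.
q = 5.67×10⁻⁸ × 9.37×10^12 / 2.944 = 1.80×10^5 W/m².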